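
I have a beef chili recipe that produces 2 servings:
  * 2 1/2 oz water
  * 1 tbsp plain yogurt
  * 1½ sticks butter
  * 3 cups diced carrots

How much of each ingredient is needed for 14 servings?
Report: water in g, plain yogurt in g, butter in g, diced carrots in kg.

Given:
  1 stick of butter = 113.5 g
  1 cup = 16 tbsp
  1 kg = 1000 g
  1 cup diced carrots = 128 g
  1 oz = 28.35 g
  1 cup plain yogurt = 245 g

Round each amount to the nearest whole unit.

Scaling factor: 14/2 = 7.
water: 2.5 oz × 7 × 28.35 g/oz ≈ 496 g
plain yogurt: 1 tbsp × 7 ÷ 16 tbsp/cup × 245 g/cup ≈ 107 g
butter: 1.5 stick × 7 × 113.5 g/stick ≈ 1192 g
diced carrots: 3 cup × 7 × 128 g/cup ÷ 1000 g/kg ≈ 3 kg

water: 496 g; plain yogurt: 107 g; butter: 1192 g; diced carrots: 3 kg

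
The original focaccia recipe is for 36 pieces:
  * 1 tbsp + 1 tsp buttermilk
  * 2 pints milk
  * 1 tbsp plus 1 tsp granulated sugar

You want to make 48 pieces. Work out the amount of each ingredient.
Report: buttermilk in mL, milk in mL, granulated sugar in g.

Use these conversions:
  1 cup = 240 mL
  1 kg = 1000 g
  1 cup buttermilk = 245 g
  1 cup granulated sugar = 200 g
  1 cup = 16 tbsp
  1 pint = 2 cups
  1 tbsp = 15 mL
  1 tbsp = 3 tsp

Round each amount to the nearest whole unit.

Scaling factor: 48/36 = 4/3.
buttermilk: (1 tbsp + 1 tsp = 4/3 tbsp) × 4/3 × 15 mL/tbsp ≈ 27 mL
milk: 2 pint × 4/3 × 2 cup/pint × 240 mL/cup = 1280 mL
granulated sugar: (1 tbsp + 1 tsp = 4/3 tbsp) × 4/3 ÷ 16 tbsp/cup × 200 g/cup ≈ 22 g

buttermilk: 27 mL; milk: 1280 mL; granulated sugar: 22 g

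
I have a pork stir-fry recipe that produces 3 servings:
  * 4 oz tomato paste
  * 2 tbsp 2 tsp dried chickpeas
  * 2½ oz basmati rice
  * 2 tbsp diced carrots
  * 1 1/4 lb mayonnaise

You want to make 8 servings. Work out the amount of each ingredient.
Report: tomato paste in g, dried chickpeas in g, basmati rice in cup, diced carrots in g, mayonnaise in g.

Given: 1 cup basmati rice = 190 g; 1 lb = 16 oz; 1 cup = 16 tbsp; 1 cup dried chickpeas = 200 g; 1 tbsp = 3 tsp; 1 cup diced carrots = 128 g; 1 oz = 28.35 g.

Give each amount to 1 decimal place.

tomato paste: 302.4 g; dried chickpeas: 88.9 g; basmati rice: 1.0 cup; diced carrots: 42.7 g; mayonnaise: 1512.0 g

Scaling factor: 8/3.
tomato paste: 4 oz × 8/3 × 28.35 g/oz = 302.4 g
dried chickpeas: (2 tbsp + 2 tsp = 8/3 tbsp) × 8/3 ÷ 16 tbsp/cup × 200 g/cup ≈ 88.9 g
basmati rice: 2.5 oz × 8/3 × 28.35 g/oz ÷ 190 g/cup ≈ 1.0 cup
diced carrots: 2 tbsp × 8/3 ÷ 16 tbsp/cup × 128 g/cup ≈ 42.7 g
mayonnaise: 1.25 lb × 8/3 × 16 oz/lb × 28.35 g/oz = 1512.0 g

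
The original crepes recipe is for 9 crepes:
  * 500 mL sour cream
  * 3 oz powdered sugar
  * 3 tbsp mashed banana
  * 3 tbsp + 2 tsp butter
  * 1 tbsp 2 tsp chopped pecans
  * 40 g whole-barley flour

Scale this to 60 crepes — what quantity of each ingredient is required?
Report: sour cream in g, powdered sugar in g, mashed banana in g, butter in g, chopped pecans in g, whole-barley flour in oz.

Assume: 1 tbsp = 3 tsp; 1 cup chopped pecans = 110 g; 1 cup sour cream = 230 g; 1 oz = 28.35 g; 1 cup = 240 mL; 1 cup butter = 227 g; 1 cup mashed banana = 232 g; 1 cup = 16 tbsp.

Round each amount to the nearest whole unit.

sour cream: 3194 g; powdered sugar: 567 g; mashed banana: 290 g; butter: 347 g; chopped pecans: 76 g; whole-barley flour: 9 oz

Scaling factor: 60/9 = 20/3.
sour cream: 500 mL × 20/3 ÷ 240 mL/cup × 230 g/cup ≈ 3194 g
powdered sugar: 3 oz × 20/3 × 28.35 g/oz = 567 g
mashed banana: 3 tbsp × 20/3 ÷ 16 tbsp/cup × 232 g/cup = 290 g
butter: (3 tbsp + 2 tsp = 11/3 tbsp) × 20/3 ÷ 16 tbsp/cup × 227 g/cup ≈ 347 g
chopped pecans: (1 tbsp + 2 tsp = 5/3 tbsp) × 20/3 ÷ 16 tbsp/cup × 110 g/cup ≈ 76 g
whole-barley flour: 40 g × 20/3 ÷ 28.35 g/oz ≈ 9 oz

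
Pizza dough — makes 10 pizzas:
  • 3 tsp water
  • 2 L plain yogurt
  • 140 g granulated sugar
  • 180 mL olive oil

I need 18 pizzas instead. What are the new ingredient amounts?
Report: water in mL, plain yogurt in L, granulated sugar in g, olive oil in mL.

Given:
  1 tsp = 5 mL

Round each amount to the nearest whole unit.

water: 27 mL; plain yogurt: 4 L; granulated sugar: 252 g; olive oil: 324 mL

Scaling factor: 18/10 = 9/5 = 1.8.
water: 3 tsp × 9/5 × 5 mL/tsp = 27 mL
plain yogurt: 2 L × 9/5 ≈ 4 L
granulated sugar: 140 g × 9/5 = 252 g
olive oil: 180 mL × 9/5 = 324 mL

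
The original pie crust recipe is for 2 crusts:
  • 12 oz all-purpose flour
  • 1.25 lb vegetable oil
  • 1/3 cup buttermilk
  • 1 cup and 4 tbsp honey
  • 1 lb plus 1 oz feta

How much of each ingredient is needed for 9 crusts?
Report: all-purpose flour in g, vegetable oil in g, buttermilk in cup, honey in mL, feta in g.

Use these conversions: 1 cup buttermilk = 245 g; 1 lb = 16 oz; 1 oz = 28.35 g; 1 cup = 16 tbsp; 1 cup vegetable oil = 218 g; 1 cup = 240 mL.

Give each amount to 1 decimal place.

Scaling factor: 9/2 = 4.5.
all-purpose flour: 12 oz × 9/2 × 28.35 g/oz = 1530.9 g
vegetable oil: 1.25 lb × 9/2 × 16 oz/lb × 28.35 g/oz = 2551.5 g
buttermilk: 1/3 cup × 9/2 = 1.5 cup
honey: (1 cup + 4 tbsp = 1.25 cup) × 9/2 × 240 mL/cup = 1350.0 mL
feta: (1 lb + 1 oz = 1.0625 lb) × 9/2 × 16 oz/lb × 28.35 g/oz ≈ 2168.8 g

all-purpose flour: 1530.9 g; vegetable oil: 2551.5 g; buttermilk: 1.5 cup; honey: 1350.0 mL; feta: 2168.8 g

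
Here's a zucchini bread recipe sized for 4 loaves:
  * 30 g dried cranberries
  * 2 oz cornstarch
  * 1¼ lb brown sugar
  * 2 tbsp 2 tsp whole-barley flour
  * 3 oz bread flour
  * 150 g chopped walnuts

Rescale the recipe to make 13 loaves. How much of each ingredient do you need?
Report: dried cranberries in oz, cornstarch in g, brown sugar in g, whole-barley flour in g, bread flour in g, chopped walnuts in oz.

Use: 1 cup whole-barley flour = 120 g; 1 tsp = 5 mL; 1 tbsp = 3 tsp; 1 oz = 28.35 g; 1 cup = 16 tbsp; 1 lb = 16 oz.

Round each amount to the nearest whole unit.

Scaling factor: 13/4 = 3.25.
dried cranberries: 30 g × 13/4 ÷ 28.35 g/oz ≈ 3 oz
cornstarch: 2 oz × 13/4 × 28.35 g/oz ≈ 184 g
brown sugar: 1.25 lb × 13/4 × 16 oz/lb × 28.35 g/oz ≈ 1843 g
whole-barley flour: (2 tbsp + 2 tsp = 8/3 tbsp) × 13/4 ÷ 16 tbsp/cup × 120 g/cup = 65 g
bread flour: 3 oz × 13/4 × 28.35 g/oz ≈ 276 g
chopped walnuts: 150 g × 13/4 ÷ 28.35 g/oz ≈ 17 oz

dried cranberries: 3 oz; cornstarch: 184 g; brown sugar: 1843 g; whole-barley flour: 65 g; bread flour: 276 g; chopped walnuts: 17 oz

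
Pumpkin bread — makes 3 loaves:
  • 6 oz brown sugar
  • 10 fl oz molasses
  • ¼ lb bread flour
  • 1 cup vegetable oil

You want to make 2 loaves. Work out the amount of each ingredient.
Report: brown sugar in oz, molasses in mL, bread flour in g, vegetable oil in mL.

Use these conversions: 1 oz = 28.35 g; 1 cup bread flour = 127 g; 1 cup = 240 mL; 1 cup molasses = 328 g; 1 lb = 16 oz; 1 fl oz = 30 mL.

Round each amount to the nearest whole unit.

brown sugar: 4 oz; molasses: 200 mL; bread flour: 76 g; vegetable oil: 160 mL

Scaling factor: 2/3.
brown sugar: 6 oz × 2/3 = 4 oz
molasses: 10 fl oz × 2/3 × 30 mL/fl oz = 200 mL
bread flour: 0.25 lb × 2/3 × 16 oz/lb × 28.35 g/oz ≈ 76 g
vegetable oil: 1 cup × 2/3 × 240 mL/cup = 160 mL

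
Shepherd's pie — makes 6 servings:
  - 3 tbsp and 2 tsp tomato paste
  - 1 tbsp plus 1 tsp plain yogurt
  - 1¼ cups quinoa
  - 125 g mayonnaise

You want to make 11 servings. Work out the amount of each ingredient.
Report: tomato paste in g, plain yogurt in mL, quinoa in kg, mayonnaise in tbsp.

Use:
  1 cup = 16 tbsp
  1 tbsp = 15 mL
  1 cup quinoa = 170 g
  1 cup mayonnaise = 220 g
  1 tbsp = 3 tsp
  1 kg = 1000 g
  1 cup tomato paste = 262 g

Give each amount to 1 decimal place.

Scaling factor: 11/6.
tomato paste: (3 tbsp + 2 tsp = 11/3 tbsp) × 11/6 ÷ 16 tbsp/cup × 262 g/cup ≈ 110.1 g
plain yogurt: (1 tbsp + 1 tsp = 4/3 tbsp) × 11/6 × 15 mL/tbsp ≈ 36.7 mL
quinoa: 1.25 cup × 11/6 × 170 g/cup ÷ 1000 g/kg ≈ 0.4 kg
mayonnaise: 125 g × 11/6 ÷ 220 g/cup × 16 tbsp/cup ≈ 16.7 tbsp

tomato paste: 110.1 g; plain yogurt: 36.7 mL; quinoa: 0.4 kg; mayonnaise: 16.7 tbsp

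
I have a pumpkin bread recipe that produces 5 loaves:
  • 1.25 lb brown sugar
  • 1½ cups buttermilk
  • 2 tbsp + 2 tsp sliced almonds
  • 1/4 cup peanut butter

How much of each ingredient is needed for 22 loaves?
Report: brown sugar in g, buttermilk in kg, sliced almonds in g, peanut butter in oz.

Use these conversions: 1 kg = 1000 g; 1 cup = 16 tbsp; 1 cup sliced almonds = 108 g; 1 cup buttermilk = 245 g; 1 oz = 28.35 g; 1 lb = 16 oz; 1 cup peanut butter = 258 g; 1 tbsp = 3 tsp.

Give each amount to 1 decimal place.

Scaling factor: 22/5 = 4.4.
brown sugar: 1.25 lb × 22/5 × 16 oz/lb × 28.35 g/oz = 2494.8 g
buttermilk: 1.5 cup × 22/5 × 245 g/cup ÷ 1000 g/kg ≈ 1.6 kg
sliced almonds: (2 tbsp + 2 tsp = 8/3 tbsp) × 22/5 ÷ 16 tbsp/cup × 108 g/cup = 79.2 g
peanut butter: 0.25 cup × 22/5 × 258 g/cup ÷ 28.35 g/oz ≈ 10.0 oz

brown sugar: 2494.8 g; buttermilk: 1.6 kg; sliced almonds: 79.2 g; peanut butter: 10.0 oz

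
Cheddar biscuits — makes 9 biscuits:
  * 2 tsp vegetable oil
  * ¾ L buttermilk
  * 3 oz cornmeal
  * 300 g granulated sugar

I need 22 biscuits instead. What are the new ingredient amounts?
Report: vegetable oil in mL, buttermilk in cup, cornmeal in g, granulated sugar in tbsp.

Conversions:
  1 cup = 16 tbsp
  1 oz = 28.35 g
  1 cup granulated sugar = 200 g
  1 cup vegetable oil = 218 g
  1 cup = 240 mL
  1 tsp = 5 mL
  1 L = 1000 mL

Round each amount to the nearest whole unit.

Scaling factor: 22/9.
vegetable oil: 2 tsp × 22/9 × 5 mL/tsp ≈ 24 mL
buttermilk: 0.75 L × 22/9 × 1000 mL/L ÷ 240 mL/cup ≈ 8 cup
cornmeal: 3 oz × 22/9 × 28.35 g/oz ≈ 208 g
granulated sugar: 300 g × 22/9 ÷ 200 g/cup × 16 tbsp/cup ≈ 59 tbsp

vegetable oil: 24 mL; buttermilk: 8 cup; cornmeal: 208 g; granulated sugar: 59 tbsp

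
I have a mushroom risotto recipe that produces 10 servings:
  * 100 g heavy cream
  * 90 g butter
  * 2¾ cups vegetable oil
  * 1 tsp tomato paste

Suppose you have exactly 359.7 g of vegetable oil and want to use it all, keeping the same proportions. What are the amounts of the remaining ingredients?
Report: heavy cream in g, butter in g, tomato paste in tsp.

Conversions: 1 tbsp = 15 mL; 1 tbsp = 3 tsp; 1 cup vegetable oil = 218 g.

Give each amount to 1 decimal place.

The original recipe has 599.5 g of vegetable oil, so the scaling factor is 359.7 ÷ 599.5 = 3/5 = 0.6.
heavy cream: 100 g × 3/5 = 60.0 g
butter: 90 g × 3/5 = 54.0 g
tomato paste: 1 tsp × 3/5 = 0.6 tsp

heavy cream: 60.0 g; butter: 54.0 g; tomato paste: 0.6 tsp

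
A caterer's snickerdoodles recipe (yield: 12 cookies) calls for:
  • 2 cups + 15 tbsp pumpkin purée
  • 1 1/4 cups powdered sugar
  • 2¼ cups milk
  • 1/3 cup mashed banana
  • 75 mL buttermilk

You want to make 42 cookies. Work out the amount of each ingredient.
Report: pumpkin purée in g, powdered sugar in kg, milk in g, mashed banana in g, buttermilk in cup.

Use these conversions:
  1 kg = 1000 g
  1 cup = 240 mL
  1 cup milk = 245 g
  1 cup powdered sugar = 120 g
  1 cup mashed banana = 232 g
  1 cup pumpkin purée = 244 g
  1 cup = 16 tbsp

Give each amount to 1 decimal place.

Scaling factor: 42/12 = 7/2 = 3.5.
pumpkin purée: (2 cup + 15 tbsp = 2.9375 cup) × 7/2 × 244 g/cup ≈ 2508.6 g
powdered sugar: 1.25 cup × 7/2 × 120 g/cup ÷ 1000 g/kg ≈ 0.5 kg
milk: 2.25 cup × 7/2 × 245 g/cup ≈ 1929.4 g
mashed banana: 1/3 cup × 7/2 × 232 g/cup ≈ 270.7 g
buttermilk: 75 mL × 7/2 ÷ 240 mL/cup ≈ 1.1 cup

pumpkin purée: 2508.6 g; powdered sugar: 0.5 kg; milk: 1929.4 g; mashed banana: 270.7 g; buttermilk: 1.1 cup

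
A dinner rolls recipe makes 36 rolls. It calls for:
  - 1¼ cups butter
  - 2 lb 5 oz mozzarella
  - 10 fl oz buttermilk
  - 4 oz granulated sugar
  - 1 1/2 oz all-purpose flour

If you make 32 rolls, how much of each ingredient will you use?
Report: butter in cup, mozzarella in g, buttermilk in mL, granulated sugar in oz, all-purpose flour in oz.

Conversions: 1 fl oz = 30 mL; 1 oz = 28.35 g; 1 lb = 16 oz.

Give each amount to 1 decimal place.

butter: 1.1 cup; mozzarella: 932.4 g; buttermilk: 266.7 mL; granulated sugar: 3.6 oz; all-purpose flour: 1.3 oz

Scaling factor: 32/36 = 8/9.
butter: 1.25 cup × 8/9 ≈ 1.1 cup
mozzarella: (2 lb + 5 oz = 2.3125 lb) × 8/9 × 16 oz/lb × 28.35 g/oz = 932.4 g
buttermilk: 10 fl oz × 8/9 × 30 mL/fl oz ≈ 266.7 mL
granulated sugar: 4 oz × 8/9 ≈ 3.6 oz
all-purpose flour: 1.5 oz × 8/9 ≈ 1.3 oz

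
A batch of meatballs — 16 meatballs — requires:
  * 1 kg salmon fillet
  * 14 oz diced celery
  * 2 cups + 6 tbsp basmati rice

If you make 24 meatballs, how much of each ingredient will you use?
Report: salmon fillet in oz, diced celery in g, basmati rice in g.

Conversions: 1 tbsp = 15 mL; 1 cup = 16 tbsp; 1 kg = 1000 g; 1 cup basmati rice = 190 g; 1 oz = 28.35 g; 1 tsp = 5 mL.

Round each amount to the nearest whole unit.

Scaling factor: 24/16 = 3/2 = 1.5.
salmon fillet: 1 kg × 3/2 × 1000 g/kg ÷ 28.35 g/oz ≈ 53 oz
diced celery: 14 oz × 3/2 × 28.35 g/oz ≈ 595 g
basmati rice: (2 cup + 6 tbsp = 2.375 cup) × 3/2 × 190 g/cup ≈ 677 g

salmon fillet: 53 oz; diced celery: 595 g; basmati rice: 677 g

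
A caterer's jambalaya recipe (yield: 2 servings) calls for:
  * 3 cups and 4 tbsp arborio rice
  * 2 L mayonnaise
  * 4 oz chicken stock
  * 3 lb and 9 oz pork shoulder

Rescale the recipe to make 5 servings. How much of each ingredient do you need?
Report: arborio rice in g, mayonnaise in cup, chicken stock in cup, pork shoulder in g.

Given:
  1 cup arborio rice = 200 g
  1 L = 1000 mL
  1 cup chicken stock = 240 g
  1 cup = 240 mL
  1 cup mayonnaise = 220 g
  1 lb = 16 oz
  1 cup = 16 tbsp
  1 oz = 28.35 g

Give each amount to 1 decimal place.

Scaling factor: 5/2 = 2.5.
arborio rice: (3 cup + 4 tbsp = 3.25 cup) × 5/2 × 200 g/cup = 1625.0 g
mayonnaise: 2 L × 5/2 × 1000 mL/L ÷ 240 mL/cup ≈ 20.8 cup
chicken stock: 4 oz × 5/2 × 28.35 g/oz ÷ 240 g/cup ≈ 1.2 cup
pork shoulder: (3 lb + 9 oz = 3.5625 lb) × 5/2 × 16 oz/lb × 28.35 g/oz ≈ 4039.9 g

arborio rice: 1625.0 g; mayonnaise: 20.8 cup; chicken stock: 1.2 cup; pork shoulder: 4039.9 g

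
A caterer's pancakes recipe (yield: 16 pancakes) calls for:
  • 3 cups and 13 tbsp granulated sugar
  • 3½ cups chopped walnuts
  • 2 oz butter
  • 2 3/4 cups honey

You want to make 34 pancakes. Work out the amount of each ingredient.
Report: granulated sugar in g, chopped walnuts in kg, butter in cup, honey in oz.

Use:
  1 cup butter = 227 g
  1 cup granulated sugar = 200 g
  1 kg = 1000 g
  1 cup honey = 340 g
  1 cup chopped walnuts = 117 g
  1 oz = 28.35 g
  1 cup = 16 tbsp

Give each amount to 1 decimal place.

granulated sugar: 1620.3 g; chopped walnuts: 0.9 kg; butter: 0.5 cup; honey: 70.1 oz

Scaling factor: 34/16 = 17/8 = 2.125.
granulated sugar: (3 cup + 13 tbsp = 3.8125 cup) × 17/8 × 200 g/cup ≈ 1620.3 g
chopped walnuts: 3.5 cup × 17/8 × 117 g/cup ÷ 1000 g/kg ≈ 0.9 kg
butter: 2 oz × 17/8 × 28.35 g/oz ÷ 227 g/cup ≈ 0.5 cup
honey: 2.75 cup × 17/8 × 340 g/cup ÷ 28.35 g/oz ≈ 70.1 oz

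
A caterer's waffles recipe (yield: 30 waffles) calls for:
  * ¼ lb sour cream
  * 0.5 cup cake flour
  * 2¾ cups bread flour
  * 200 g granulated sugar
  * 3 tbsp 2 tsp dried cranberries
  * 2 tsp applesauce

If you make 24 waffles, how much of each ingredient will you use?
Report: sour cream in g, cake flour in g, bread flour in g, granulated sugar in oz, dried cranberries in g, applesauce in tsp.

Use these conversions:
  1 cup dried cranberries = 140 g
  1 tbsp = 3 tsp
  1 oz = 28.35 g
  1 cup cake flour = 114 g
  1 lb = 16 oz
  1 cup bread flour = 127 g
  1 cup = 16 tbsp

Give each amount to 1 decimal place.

Scaling factor: 24/30 = 4/5 = 0.8.
sour cream: 0.25 lb × 4/5 × 16 oz/lb × 28.35 g/oz ≈ 90.7 g
cake flour: 0.5 cup × 4/5 × 114 g/cup = 45.6 g
bread flour: 2.75 cup × 4/5 × 127 g/cup = 279.4 g
granulated sugar: 200 g × 4/5 ÷ 28.35 g/oz ≈ 5.6 oz
dried cranberries: (3 tbsp + 2 tsp = 11/3 tbsp) × 4/5 ÷ 16 tbsp/cup × 140 g/cup ≈ 25.7 g
applesauce: 2 tsp × 4/5 = 1.6 tsp

sour cream: 90.7 g; cake flour: 45.6 g; bread flour: 279.4 g; granulated sugar: 5.6 oz; dried cranberries: 25.7 g; applesauce: 1.6 tsp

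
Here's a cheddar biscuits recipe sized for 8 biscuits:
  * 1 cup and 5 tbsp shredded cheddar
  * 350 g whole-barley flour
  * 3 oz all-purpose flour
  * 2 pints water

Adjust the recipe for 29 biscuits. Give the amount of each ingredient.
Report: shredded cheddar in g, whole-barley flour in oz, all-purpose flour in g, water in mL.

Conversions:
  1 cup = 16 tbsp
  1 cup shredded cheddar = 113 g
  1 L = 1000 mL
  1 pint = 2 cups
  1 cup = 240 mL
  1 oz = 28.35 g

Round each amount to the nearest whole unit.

shredded cheddar: 538 g; whole-barley flour: 45 oz; all-purpose flour: 308 g; water: 3480 mL

Scaling factor: 29/8 = 3.625.
shredded cheddar: (1 cup + 5 tbsp = 1.3125 cup) × 29/8 × 113 g/cup ≈ 538 g
whole-barley flour: 350 g × 29/8 ÷ 28.35 g/oz ≈ 45 oz
all-purpose flour: 3 oz × 29/8 × 28.35 g/oz ≈ 308 g
water: 2 pint × 29/8 × 2 cup/pint × 240 mL/cup = 3480 mL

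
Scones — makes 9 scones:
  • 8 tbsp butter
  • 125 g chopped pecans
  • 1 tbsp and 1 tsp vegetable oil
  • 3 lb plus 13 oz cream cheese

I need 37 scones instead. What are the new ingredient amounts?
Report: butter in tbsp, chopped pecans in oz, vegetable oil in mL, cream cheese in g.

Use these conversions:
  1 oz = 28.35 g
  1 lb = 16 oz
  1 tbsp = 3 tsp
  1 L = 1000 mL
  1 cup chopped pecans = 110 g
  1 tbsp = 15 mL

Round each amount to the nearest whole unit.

butter: 33 tbsp; chopped pecans: 18 oz; vegetable oil: 82 mL; cream cheese: 7110 g

Scaling factor: 37/9.
butter: 8 tbsp × 37/9 ≈ 33 tbsp
chopped pecans: 125 g × 37/9 ÷ 28.35 g/oz ≈ 18 oz
vegetable oil: (1 tbsp + 1 tsp = 4/3 tbsp) × 37/9 × 15 mL/tbsp ≈ 82 mL
cream cheese: (3 lb + 13 oz = 3.8125 lb) × 37/9 × 16 oz/lb × 28.35 g/oz ≈ 7110 g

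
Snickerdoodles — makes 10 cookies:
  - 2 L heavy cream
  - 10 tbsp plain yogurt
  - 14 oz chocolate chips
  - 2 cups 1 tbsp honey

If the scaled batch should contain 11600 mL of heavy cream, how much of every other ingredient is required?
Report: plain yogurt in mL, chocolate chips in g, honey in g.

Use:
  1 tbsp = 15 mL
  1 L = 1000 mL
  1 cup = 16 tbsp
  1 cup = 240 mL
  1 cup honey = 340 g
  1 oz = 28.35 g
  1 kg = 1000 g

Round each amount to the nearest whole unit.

plain yogurt: 870 mL; chocolate chips: 2302 g; honey: 4067 g

The original recipe has 2000 mL of heavy cream, so the scaling factor is 11600 ÷ 2000 = 29/5 = 5.8.
plain yogurt: 10 tbsp × 29/5 × 15 mL/tbsp = 870 mL
chocolate chips: 14 oz × 29/5 × 28.35 g/oz ≈ 2302 g
honey: (2 cup + 1 tbsp = 2.0625 cup) × 29/5 × 340 g/cup ≈ 4067 g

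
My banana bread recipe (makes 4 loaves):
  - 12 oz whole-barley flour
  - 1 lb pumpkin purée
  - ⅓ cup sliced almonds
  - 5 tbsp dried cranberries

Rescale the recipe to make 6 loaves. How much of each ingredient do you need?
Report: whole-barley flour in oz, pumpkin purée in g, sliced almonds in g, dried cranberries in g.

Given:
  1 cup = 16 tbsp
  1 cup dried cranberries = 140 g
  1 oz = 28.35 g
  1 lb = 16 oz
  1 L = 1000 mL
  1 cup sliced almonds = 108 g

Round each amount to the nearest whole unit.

whole-barley flour: 18 oz; pumpkin purée: 680 g; sliced almonds: 54 g; dried cranberries: 66 g

Scaling factor: 6/4 = 3/2 = 1.5.
whole-barley flour: 12 oz × 3/2 = 18 oz
pumpkin purée: 1 lb × 3/2 × 16 oz/lb × 28.35 g/oz ≈ 680 g
sliced almonds: 1/3 cup × 3/2 × 108 g/cup = 54 g
dried cranberries: 5 tbsp × 3/2 ÷ 16 tbsp/cup × 140 g/cup ≈ 66 g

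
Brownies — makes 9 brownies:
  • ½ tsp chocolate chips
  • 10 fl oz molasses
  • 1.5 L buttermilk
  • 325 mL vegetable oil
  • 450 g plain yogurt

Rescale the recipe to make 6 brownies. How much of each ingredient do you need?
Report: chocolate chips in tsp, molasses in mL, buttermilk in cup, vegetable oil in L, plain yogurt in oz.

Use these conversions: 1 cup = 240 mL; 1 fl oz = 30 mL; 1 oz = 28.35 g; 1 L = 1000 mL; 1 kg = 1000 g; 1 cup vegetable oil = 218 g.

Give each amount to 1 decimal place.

chocolate chips: 0.3 tsp; molasses: 200.0 mL; buttermilk: 4.2 cup; vegetable oil: 0.2 L; plain yogurt: 10.6 oz

Scaling factor: 6/9 = 2/3.
chocolate chips: 0.5 tsp × 2/3 ≈ 0.3 tsp
molasses: 10 fl oz × 2/3 × 30 mL/fl oz = 200.0 mL
buttermilk: 1.5 L × 2/3 × 1000 mL/L ÷ 240 mL/cup ≈ 4.2 cup
vegetable oil: 325 mL × 2/3 ÷ 1000 mL/L ≈ 0.2 L
plain yogurt: 450 g × 2/3 ÷ 28.35 g/oz ≈ 10.6 oz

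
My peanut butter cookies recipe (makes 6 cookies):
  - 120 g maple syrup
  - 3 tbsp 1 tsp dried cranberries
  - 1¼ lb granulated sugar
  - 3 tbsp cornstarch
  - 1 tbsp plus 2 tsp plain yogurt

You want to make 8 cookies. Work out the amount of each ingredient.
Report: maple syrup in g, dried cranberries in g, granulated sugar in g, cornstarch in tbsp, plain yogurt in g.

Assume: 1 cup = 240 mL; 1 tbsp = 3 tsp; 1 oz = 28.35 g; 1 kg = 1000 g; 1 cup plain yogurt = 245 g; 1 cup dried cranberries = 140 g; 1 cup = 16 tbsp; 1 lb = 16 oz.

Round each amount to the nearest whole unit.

maple syrup: 160 g; dried cranberries: 39 g; granulated sugar: 756 g; cornstarch: 4 tbsp; plain yogurt: 34 g

Scaling factor: 8/6 = 4/3.
maple syrup: 120 g × 4/3 = 160 g
dried cranberries: (3 tbsp + 1 tsp = 10/3 tbsp) × 4/3 ÷ 16 tbsp/cup × 140 g/cup ≈ 39 g
granulated sugar: 1.25 lb × 4/3 × 16 oz/lb × 28.35 g/oz = 756 g
cornstarch: 3 tbsp × 4/3 = 4 tbsp
plain yogurt: (1 tbsp + 2 tsp = 5/3 tbsp) × 4/3 ÷ 16 tbsp/cup × 245 g/cup ≈ 34 g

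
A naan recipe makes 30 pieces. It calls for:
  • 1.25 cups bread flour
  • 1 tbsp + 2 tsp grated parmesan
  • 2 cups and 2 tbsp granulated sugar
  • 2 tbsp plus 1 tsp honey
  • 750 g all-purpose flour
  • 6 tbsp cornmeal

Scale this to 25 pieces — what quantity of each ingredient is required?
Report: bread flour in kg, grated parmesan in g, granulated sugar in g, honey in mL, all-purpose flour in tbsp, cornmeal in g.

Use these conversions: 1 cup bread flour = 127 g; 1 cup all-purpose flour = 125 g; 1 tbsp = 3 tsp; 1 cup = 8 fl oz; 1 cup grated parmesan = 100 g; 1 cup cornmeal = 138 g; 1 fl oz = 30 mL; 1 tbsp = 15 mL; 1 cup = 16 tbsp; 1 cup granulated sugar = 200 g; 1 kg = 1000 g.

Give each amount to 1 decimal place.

Scaling factor: 25/30 = 5/6.
bread flour: 1.25 cup × 5/6 × 127 g/cup ÷ 1000 g/kg ≈ 0.1 kg
grated parmesan: (1 tbsp + 2 tsp = 5/3 tbsp) × 5/6 ÷ 16 tbsp/cup × 100 g/cup ≈ 8.7 g
granulated sugar: (2 cup + 2 tbsp = 2.125 cup) × 5/6 × 200 g/cup ≈ 354.2 g
honey: (2 tbsp + 1 tsp = 7/3 tbsp) × 5/6 × 15 mL/tbsp ≈ 29.2 mL
all-purpose flour: 750 g × 5/6 ÷ 125 g/cup × 16 tbsp/cup = 80.0 tbsp
cornmeal: 6 tbsp × 5/6 ÷ 16 tbsp/cup × 138 g/cup ≈ 43.1 g

bread flour: 0.1 kg; grated parmesan: 8.7 g; granulated sugar: 354.2 g; honey: 29.2 mL; all-purpose flour: 80.0 tbsp; cornmeal: 43.1 g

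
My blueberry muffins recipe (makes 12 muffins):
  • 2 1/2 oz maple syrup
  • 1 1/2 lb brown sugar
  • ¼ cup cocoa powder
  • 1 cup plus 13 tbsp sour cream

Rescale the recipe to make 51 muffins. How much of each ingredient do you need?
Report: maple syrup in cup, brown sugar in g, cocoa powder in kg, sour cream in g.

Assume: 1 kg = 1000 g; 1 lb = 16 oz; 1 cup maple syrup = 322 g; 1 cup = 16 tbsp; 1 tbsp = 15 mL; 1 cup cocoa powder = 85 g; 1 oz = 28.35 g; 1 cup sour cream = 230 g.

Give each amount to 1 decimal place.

maple syrup: 0.9 cup; brown sugar: 2891.7 g; cocoa powder: 0.1 kg; sour cream: 1771.7 g

Scaling factor: 51/12 = 17/4 = 4.25.
maple syrup: 2.5 oz × 17/4 × 28.35 g/oz ÷ 322 g/cup ≈ 0.9 cup
brown sugar: 1.5 lb × 17/4 × 16 oz/lb × 28.35 g/oz = 2891.7 g
cocoa powder: 0.25 cup × 17/4 × 85 g/cup ÷ 1000 g/kg ≈ 0.1 kg
sour cream: (1 cup + 13 tbsp = 1.8125 cup) × 17/4 × 230 g/cup ≈ 1771.7 g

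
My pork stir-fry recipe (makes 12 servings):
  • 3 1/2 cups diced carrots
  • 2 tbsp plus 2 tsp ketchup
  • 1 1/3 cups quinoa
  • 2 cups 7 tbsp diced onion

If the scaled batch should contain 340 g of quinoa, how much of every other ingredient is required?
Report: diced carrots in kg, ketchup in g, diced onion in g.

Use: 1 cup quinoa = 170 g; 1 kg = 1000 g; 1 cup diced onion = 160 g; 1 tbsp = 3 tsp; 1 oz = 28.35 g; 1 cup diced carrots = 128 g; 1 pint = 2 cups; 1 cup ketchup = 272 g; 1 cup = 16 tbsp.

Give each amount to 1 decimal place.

diced carrots: 0.7 kg; ketchup: 68.0 g; diced onion: 585.0 g

The original recipe has 680/3 g of quinoa, so the scaling factor is 340 ÷ 680/3 = 3/2 = 1.5.
diced carrots: 3.5 cup × 3/2 × 128 g/cup ÷ 1000 g/kg ≈ 0.7 kg
ketchup: (2 tbsp + 2 tsp = 8/3 tbsp) × 3/2 ÷ 16 tbsp/cup × 272 g/cup = 68.0 g
diced onion: (2 cup + 7 tbsp = 2.4375 cup) × 3/2 × 160 g/cup = 585.0 g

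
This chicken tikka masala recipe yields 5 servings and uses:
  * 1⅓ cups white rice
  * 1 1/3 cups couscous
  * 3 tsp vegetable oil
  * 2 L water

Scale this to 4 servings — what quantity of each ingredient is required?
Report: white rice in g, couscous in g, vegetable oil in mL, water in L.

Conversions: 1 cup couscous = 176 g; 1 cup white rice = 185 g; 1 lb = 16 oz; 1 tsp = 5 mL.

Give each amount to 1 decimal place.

Scaling factor: 4/5 = 0.8.
white rice: 4/3 cup × 4/5 × 185 g/cup ≈ 197.3 g
couscous: 4/3 cup × 4/5 × 176 g/cup ≈ 187.7 g
vegetable oil: 3 tsp × 4/5 × 5 mL/tsp = 12.0 mL
water: 2 L × 4/5 = 1.6 L

white rice: 197.3 g; couscous: 187.7 g; vegetable oil: 12.0 mL; water: 1.6 L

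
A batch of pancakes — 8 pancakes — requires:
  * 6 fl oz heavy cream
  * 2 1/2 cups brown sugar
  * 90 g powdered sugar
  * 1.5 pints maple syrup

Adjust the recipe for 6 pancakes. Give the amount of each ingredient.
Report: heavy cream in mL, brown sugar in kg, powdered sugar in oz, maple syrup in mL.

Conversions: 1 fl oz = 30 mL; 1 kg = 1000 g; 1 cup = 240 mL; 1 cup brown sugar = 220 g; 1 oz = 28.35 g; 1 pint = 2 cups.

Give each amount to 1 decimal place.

heavy cream: 135.0 mL; brown sugar: 0.4 kg; powdered sugar: 2.4 oz; maple syrup: 540.0 mL

Scaling factor: 6/8 = 3/4 = 0.75.
heavy cream: 6 fl oz × 3/4 × 30 mL/fl oz = 135.0 mL
brown sugar: 2.5 cup × 3/4 × 220 g/cup ÷ 1000 g/kg ≈ 0.4 kg
powdered sugar: 90 g × 3/4 ÷ 28.35 g/oz ≈ 2.4 oz
maple syrup: 1.5 pint × 3/4 × 2 cup/pint × 240 mL/cup = 540.0 mL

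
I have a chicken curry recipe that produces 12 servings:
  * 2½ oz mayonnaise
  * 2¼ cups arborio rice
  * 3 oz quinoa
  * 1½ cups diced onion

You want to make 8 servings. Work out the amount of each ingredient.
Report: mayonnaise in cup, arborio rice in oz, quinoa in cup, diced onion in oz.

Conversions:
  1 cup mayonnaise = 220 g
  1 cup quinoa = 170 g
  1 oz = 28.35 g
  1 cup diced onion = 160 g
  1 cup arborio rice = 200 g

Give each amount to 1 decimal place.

Scaling factor: 8/12 = 2/3.
mayonnaise: 2.5 oz × 2/3 × 28.35 g/oz ÷ 220 g/cup ≈ 0.2 cup
arborio rice: 2.25 cup × 2/3 × 200 g/cup ÷ 28.35 g/oz ≈ 10.6 oz
quinoa: 3 oz × 2/3 × 28.35 g/oz ÷ 170 g/cup ≈ 0.3 cup
diced onion: 1.5 cup × 2/3 × 160 g/cup ÷ 28.35 g/oz ≈ 5.6 oz

mayonnaise: 0.2 cup; arborio rice: 10.6 oz; quinoa: 0.3 cup; diced onion: 5.6 oz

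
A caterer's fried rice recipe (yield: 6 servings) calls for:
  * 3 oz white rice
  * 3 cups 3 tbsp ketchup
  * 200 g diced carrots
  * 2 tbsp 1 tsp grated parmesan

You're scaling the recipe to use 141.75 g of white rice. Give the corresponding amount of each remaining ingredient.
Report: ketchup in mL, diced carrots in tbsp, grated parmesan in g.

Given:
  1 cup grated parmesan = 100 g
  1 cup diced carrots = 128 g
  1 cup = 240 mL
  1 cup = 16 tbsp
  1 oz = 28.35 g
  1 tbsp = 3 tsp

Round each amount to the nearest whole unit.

The original recipe has 85.05 g of white rice, so the scaling factor is 141.75 ÷ 85.05 = 5/3.
ketchup: (3 cup + 3 tbsp = 3.1875 cup) × 5/3 × 240 mL/cup = 1275 mL
diced carrots: 200 g × 5/3 ÷ 128 g/cup × 16 tbsp/cup ≈ 42 tbsp
grated parmesan: (2 tbsp + 1 tsp = 7/3 tbsp) × 5/3 ÷ 16 tbsp/cup × 100 g/cup ≈ 24 g

ketchup: 1275 mL; diced carrots: 42 tbsp; grated parmesan: 24 g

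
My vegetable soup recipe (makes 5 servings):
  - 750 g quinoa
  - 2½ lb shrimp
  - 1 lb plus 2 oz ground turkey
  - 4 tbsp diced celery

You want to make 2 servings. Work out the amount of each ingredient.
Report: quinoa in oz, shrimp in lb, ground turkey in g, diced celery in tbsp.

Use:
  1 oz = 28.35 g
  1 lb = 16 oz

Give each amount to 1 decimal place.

Scaling factor: 2/5 = 0.4.
quinoa: 750 g × 2/5 ÷ 28.35 g/oz ≈ 10.6 oz
shrimp: 2.5 lb × 2/5 = 1.0 lb
ground turkey: (1 lb + 2 oz = 1.125 lb) × 2/5 × 16 oz/lb × 28.35 g/oz ≈ 204.1 g
diced celery: 4 tbsp × 2/5 = 1.6 tbsp

quinoa: 10.6 oz; shrimp: 1.0 lb; ground turkey: 204.1 g; diced celery: 1.6 tbsp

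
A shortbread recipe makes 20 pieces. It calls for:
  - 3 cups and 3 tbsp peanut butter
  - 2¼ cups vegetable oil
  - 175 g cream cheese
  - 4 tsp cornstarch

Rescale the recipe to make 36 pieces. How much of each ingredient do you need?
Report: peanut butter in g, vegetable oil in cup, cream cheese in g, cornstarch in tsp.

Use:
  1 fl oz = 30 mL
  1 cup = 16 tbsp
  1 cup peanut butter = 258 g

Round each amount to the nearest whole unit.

peanut butter: 1480 g; vegetable oil: 4 cup; cream cheese: 315 g; cornstarch: 7 tsp

Scaling factor: 36/20 = 9/5 = 1.8.
peanut butter: (3 cup + 3 tbsp = 3.1875 cup) × 9/5 × 258 g/cup ≈ 1480 g
vegetable oil: 2.25 cup × 9/5 ≈ 4 cup
cream cheese: 175 g × 9/5 = 315 g
cornstarch: 4 tsp × 9/5 ≈ 7 tsp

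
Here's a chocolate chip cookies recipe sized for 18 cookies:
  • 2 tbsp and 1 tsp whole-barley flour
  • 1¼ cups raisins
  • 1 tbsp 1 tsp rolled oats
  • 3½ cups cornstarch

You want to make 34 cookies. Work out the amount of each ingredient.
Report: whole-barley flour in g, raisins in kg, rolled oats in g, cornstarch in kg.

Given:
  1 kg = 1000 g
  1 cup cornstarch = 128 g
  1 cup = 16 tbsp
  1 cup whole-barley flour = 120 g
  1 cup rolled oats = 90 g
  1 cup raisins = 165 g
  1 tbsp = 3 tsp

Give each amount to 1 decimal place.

whole-barley flour: 33.1 g; raisins: 0.4 kg; rolled oats: 14.2 g; cornstarch: 0.8 kg

Scaling factor: 34/18 = 17/9.
whole-barley flour: (2 tbsp + 1 tsp = 7/3 tbsp) × 17/9 ÷ 16 tbsp/cup × 120 g/cup ≈ 33.1 g
raisins: 1.25 cup × 17/9 × 165 g/cup ÷ 1000 g/kg ≈ 0.4 kg
rolled oats: (1 tbsp + 1 tsp = 4/3 tbsp) × 17/9 ÷ 16 tbsp/cup × 90 g/cup ≈ 14.2 g
cornstarch: 3.5 cup × 17/9 × 128 g/cup ÷ 1000 g/kg ≈ 0.8 kg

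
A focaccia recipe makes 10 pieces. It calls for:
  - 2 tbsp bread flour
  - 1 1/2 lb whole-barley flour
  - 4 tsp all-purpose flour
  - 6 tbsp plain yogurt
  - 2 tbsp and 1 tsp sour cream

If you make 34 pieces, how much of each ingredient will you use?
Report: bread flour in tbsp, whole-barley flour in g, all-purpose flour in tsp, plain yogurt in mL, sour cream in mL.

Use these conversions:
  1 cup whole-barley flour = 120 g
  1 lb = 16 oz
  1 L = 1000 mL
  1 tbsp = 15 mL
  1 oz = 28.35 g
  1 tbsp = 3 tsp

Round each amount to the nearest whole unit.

Scaling factor: 34/10 = 17/5 = 3.4.
bread flour: 2 tbsp × 17/5 ≈ 7 tbsp
whole-barley flour: 1.5 lb × 17/5 × 16 oz/lb × 28.35 g/oz ≈ 2313 g
all-purpose flour: 4 tsp × 17/5 ≈ 14 tsp
plain yogurt: 6 tbsp × 17/5 × 15 mL/tbsp = 306 mL
sour cream: (2 tbsp + 1 tsp = 7/3 tbsp) × 17/5 × 15 mL/tbsp = 119 mL

bread flour: 7 tbsp; whole-barley flour: 2313 g; all-purpose flour: 14 tsp; plain yogurt: 306 mL; sour cream: 119 mL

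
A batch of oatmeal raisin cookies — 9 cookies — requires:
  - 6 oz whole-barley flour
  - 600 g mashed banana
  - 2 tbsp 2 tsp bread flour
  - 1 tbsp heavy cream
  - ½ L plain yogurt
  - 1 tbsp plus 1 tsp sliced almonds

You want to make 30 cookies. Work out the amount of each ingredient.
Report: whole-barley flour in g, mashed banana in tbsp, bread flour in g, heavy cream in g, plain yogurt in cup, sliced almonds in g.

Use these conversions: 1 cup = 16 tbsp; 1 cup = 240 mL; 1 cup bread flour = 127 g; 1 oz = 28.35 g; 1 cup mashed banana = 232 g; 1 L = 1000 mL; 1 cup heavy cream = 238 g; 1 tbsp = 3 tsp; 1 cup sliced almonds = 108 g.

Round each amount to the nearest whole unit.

Scaling factor: 30/9 = 10/3.
whole-barley flour: 6 oz × 10/3 × 28.35 g/oz = 567 g
mashed banana: 600 g × 10/3 ÷ 232 g/cup × 16 tbsp/cup ≈ 138 tbsp
bread flour: (2 tbsp + 2 tsp = 8/3 tbsp) × 10/3 ÷ 16 tbsp/cup × 127 g/cup ≈ 71 g
heavy cream: 1 tbsp × 10/3 ÷ 16 tbsp/cup × 238 g/cup ≈ 50 g
plain yogurt: 0.5 L × 10/3 × 1000 mL/L ÷ 240 mL/cup ≈ 7 cup
sliced almonds: (1 tbsp + 1 tsp = 4/3 tbsp) × 10/3 ÷ 16 tbsp/cup × 108 g/cup = 30 g

whole-barley flour: 567 g; mashed banana: 138 tbsp; bread flour: 71 g; heavy cream: 50 g; plain yogurt: 7 cup; sliced almonds: 30 g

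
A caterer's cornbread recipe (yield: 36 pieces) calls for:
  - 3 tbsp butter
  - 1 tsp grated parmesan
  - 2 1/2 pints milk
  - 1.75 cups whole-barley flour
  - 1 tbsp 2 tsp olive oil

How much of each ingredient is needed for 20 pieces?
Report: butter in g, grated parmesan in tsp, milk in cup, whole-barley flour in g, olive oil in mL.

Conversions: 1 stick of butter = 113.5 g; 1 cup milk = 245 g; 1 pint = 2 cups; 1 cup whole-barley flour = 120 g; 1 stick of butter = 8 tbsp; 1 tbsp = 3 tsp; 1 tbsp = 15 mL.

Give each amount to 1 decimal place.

butter: 23.6 g; grated parmesan: 0.6 tsp; milk: 2.8 cup; whole-barley flour: 116.7 g; olive oil: 13.9 mL

Scaling factor: 20/36 = 5/9.
butter: 3 tbsp × 5/9 ÷ 8 tbsp/stick × 113.5 g/stick ≈ 23.6 g
grated parmesan: 1 tsp × 5/9 ≈ 0.6 tsp
milk: 2.5 pint × 5/9 × 2 cup/pint ≈ 2.8 cup
whole-barley flour: 1.75 cup × 5/9 × 120 g/cup ≈ 116.7 g
olive oil: (1 tbsp + 2 tsp = 5/3 tbsp) × 5/9 × 15 mL/tbsp ≈ 13.9 mL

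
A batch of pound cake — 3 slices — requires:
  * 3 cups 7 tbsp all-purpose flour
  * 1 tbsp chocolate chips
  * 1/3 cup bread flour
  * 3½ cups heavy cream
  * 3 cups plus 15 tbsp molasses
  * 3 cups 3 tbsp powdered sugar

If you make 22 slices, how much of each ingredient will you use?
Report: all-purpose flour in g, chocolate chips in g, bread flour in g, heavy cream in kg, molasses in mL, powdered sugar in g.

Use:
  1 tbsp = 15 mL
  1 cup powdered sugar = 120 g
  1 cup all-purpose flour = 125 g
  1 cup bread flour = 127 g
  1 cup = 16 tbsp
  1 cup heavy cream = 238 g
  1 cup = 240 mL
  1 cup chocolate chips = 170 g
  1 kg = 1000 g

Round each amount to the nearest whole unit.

Scaling factor: 22/3.
all-purpose flour: (3 cup + 7 tbsp = 3.4375 cup) × 22/3 × 125 g/cup ≈ 3151 g
chocolate chips: 1 tbsp × 22/3 ÷ 16 tbsp/cup × 170 g/cup ≈ 78 g
bread flour: 1/3 cup × 22/3 × 127 g/cup ≈ 310 g
heavy cream: 3.5 cup × 22/3 × 238 g/cup ÷ 1000 g/kg ≈ 6 kg
molasses: (3 cup + 15 tbsp = 3.9375 cup) × 22/3 × 240 mL/cup = 6930 mL
powdered sugar: (3 cup + 3 tbsp = 3.1875 cup) × 22/3 × 120 g/cup = 2805 g

all-purpose flour: 3151 g; chocolate chips: 78 g; bread flour: 310 g; heavy cream: 6 kg; molasses: 6930 mL; powdered sugar: 2805 g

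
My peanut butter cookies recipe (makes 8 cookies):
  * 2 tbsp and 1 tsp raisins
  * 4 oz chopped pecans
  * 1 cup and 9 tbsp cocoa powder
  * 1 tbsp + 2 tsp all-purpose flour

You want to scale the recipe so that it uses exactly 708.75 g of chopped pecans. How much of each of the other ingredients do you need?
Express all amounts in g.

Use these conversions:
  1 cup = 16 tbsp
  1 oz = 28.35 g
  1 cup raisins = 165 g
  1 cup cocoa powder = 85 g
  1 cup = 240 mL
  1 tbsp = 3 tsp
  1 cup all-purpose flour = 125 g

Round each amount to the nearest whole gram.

The original recipe has 113.4 g of chopped pecans, so the scaling factor is 708.75 ÷ 113.4 = 25/4 = 6.25.
raisins: (2 tbsp + 1 tsp = 7/3 tbsp) × 25/4 ÷ 16 tbsp/cup × 165 g/cup ≈ 150 g
cocoa powder: (1 cup + 9 tbsp = 1.5625 cup) × 25/4 × 85 g/cup ≈ 830 g
all-purpose flour: (1 tbsp + 2 tsp = 5/3 tbsp) × 25/4 ÷ 16 tbsp/cup × 125 g/cup ≈ 81 g

raisins: 150 g; cocoa powder: 830 g; all-purpose flour: 81 g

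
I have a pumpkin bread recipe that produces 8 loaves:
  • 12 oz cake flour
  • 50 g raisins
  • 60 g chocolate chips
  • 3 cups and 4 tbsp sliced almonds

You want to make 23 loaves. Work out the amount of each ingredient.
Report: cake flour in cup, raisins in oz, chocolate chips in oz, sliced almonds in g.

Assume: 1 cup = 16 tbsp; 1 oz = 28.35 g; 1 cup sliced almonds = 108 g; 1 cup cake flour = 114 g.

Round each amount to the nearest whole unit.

Scaling factor: 23/8 = 2.875.
cake flour: 12 oz × 23/8 × 28.35 g/oz ÷ 114 g/cup ≈ 9 cup
raisins: 50 g × 23/8 ÷ 28.35 g/oz ≈ 5 oz
chocolate chips: 60 g × 23/8 ÷ 28.35 g/oz ≈ 6 oz
sliced almonds: (3 cup + 4 tbsp = 3.25 cup) × 23/8 × 108 g/cup ≈ 1009 g

cake flour: 9 cup; raisins: 5 oz; chocolate chips: 6 oz; sliced almonds: 1009 g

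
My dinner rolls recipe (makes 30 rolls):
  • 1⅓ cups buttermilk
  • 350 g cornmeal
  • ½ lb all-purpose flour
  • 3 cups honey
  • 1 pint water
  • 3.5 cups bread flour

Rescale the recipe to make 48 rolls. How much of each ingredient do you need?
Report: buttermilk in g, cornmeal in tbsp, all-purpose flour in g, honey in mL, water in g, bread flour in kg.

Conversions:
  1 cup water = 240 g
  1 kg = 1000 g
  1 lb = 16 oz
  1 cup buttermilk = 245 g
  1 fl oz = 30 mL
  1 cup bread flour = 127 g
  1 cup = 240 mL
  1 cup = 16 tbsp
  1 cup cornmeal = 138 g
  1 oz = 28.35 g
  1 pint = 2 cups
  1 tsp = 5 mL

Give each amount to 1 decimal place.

buttermilk: 522.7 g; cornmeal: 64.9 tbsp; all-purpose flour: 362.9 g; honey: 1152.0 mL; water: 768.0 g; bread flour: 0.7 kg

Scaling factor: 48/30 = 8/5 = 1.6.
buttermilk: 4/3 cup × 8/5 × 245 g/cup ≈ 522.7 g
cornmeal: 350 g × 8/5 ÷ 138 g/cup × 16 tbsp/cup ≈ 64.9 tbsp
all-purpose flour: 0.5 lb × 8/5 × 16 oz/lb × 28.35 g/oz ≈ 362.9 g
honey: 3 cup × 8/5 × 240 mL/cup = 1152.0 mL
water: 1 pint × 8/5 × 2 cup/pint × 240 g/cup = 768.0 g
bread flour: 3.5 cup × 8/5 × 127 g/cup ÷ 1000 g/kg ≈ 0.7 kg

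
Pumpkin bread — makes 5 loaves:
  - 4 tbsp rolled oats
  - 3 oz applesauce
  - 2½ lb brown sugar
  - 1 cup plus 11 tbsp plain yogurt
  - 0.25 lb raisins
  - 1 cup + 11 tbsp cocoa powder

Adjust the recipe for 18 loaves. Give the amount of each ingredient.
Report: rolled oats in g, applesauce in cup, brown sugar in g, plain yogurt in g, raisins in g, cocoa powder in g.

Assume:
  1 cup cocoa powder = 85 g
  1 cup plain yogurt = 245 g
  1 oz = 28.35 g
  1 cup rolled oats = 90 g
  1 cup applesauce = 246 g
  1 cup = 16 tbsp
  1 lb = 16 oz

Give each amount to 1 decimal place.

Scaling factor: 18/5 = 3.6.
rolled oats: 4 tbsp × 18/5 ÷ 16 tbsp/cup × 90 g/cup = 81.0 g
applesauce: 3 oz × 18/5 × 28.35 g/oz ÷ 246 g/cup ≈ 1.2 cup
brown sugar: 2.5 lb × 18/5 × 16 oz/lb × 28.35 g/oz = 4082.4 g
plain yogurt: (1 cup + 11 tbsp = 1.6875 cup) × 18/5 × 245 g/cup ≈ 1488.4 g
raisins: 0.25 lb × 18/5 × 16 oz/lb × 28.35 g/oz ≈ 408.2 g
cocoa powder: (1 cup + 11 tbsp = 1.6875 cup) × 18/5 × 85 g/cup ≈ 516.4 g

rolled oats: 81.0 g; applesauce: 1.2 cup; brown sugar: 4082.4 g; plain yogurt: 1488.4 g; raisins: 408.2 g; cocoa powder: 516.4 g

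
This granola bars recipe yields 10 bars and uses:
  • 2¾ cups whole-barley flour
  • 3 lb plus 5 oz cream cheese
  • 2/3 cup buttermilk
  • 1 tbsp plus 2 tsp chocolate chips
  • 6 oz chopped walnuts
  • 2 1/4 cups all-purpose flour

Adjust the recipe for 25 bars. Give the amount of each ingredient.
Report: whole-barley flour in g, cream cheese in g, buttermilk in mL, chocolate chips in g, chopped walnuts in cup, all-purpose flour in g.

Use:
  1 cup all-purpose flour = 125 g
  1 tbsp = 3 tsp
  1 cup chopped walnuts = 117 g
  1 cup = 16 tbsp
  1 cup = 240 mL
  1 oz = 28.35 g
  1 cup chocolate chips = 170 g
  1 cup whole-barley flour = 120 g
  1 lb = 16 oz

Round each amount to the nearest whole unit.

Scaling factor: 25/10 = 5/2 = 2.5.
whole-barley flour: 2.75 cup × 5/2 × 120 g/cup = 825 g
cream cheese: (3 lb + 5 oz = 3.3125 lb) × 5/2 × 16 oz/lb × 28.35 g/oz ≈ 3756 g
buttermilk: 2/3 cup × 5/2 × 240 mL/cup = 400 mL
chocolate chips: (1 tbsp + 2 tsp = 5/3 tbsp) × 5/2 ÷ 16 tbsp/cup × 170 g/cup ≈ 44 g
chopped walnuts: 6 oz × 5/2 × 28.35 g/oz ÷ 117 g/cup ≈ 4 cup
all-purpose flour: 2.25 cup × 5/2 × 125 g/cup ≈ 703 g

whole-barley flour: 825 g; cream cheese: 3756 g; buttermilk: 400 mL; chocolate chips: 44 g; chopped walnuts: 4 cup; all-purpose flour: 703 g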